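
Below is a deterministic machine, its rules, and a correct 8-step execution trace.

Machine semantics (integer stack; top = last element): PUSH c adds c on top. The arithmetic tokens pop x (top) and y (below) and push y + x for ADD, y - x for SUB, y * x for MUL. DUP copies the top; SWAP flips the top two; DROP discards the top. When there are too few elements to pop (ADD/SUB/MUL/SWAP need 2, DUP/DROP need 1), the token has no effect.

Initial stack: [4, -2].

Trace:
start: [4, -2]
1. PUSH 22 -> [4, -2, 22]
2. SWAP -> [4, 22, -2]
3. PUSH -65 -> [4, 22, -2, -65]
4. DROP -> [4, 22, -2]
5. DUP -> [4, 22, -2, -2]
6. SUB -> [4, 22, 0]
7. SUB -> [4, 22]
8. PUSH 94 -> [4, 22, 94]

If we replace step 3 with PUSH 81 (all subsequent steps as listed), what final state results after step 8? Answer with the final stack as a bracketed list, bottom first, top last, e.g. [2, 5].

(re-executing from step 3 with the substitution; state before step 3: [4, 22, -2])
3. PUSH 81 -> [4, 22, -2, 81]
4. DROP -> [4, 22, -2]
5. DUP -> [4, 22, -2, -2]
6. SUB -> [4, 22, 0]
7. SUB -> [4, 22]
8. PUSH 94 -> [4, 22, 94]

[4, 22, 94]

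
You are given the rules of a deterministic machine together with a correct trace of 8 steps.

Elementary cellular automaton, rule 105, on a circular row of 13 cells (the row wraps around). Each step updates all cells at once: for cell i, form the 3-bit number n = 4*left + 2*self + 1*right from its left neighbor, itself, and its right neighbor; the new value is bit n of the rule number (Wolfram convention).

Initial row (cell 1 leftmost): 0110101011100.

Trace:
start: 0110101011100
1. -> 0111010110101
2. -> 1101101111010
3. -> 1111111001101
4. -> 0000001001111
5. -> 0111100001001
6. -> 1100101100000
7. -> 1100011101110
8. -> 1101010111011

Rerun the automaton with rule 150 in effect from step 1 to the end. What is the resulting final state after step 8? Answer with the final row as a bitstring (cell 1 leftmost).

(re-executing steps 1..8 under rule 150; state before step 1: 0110101011100)
1. -> 1000101001010
2. -> 1101101111010
3. -> 0000000110010
4. -> 0000001001111
5. -> 1000011110110
6. -> 1100101100000
7. -> 0011100010001
8. -> 1101010111011

1101010111011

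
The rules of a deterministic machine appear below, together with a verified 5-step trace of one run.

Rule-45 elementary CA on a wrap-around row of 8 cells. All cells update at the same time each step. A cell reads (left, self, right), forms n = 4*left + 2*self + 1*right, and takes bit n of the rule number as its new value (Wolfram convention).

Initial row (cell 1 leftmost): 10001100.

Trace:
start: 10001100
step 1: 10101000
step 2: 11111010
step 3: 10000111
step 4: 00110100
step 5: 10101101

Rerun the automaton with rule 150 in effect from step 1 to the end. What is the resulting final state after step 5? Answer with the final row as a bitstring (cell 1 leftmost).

(re-executing steps 1..5 under rule 150; state before step 1: 10001100)
step 1: 11010011
step 2: 10011101
step 3: 01101000
step 4: 10001100
step 5: 11010011

11010011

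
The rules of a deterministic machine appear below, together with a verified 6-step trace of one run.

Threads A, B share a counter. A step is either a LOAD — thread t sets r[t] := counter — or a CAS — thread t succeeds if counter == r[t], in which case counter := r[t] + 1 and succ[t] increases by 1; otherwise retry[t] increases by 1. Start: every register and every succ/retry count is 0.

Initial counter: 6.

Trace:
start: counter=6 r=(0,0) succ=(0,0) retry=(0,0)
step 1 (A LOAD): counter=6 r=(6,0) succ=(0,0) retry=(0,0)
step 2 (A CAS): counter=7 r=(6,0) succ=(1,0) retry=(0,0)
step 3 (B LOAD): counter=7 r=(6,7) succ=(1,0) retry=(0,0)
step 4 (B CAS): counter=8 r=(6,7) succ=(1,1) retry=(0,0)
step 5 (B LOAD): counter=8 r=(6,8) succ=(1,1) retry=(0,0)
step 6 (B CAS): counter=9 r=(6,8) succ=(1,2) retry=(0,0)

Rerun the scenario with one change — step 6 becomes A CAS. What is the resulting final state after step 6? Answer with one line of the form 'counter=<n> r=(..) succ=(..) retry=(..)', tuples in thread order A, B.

(re-executing from step 6 with the substitution; state before step 6: counter=8 r=(6,8) succ=(1,1) retry=(0,0))
step 6 (A CAS): counter=8 r=(6,8) succ=(1,1) retry=(1,0)

counter=8 r=(6,8) succ=(1,1) retry=(1,0)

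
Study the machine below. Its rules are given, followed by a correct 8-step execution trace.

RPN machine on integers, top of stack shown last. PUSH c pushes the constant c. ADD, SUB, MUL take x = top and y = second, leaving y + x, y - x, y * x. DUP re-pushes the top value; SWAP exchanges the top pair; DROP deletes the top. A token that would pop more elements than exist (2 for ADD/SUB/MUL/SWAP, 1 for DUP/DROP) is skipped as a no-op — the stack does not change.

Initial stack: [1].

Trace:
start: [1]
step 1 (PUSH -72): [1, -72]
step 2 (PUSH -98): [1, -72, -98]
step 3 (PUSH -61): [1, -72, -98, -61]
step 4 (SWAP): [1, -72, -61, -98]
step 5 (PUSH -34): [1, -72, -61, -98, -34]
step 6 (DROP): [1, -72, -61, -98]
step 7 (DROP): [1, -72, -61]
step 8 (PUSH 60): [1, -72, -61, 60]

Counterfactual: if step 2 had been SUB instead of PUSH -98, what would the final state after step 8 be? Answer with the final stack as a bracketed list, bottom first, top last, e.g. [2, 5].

[-61, 60]

(re-executing from step 2 with the substitution; state before step 2: [1, -72])
step 2 (SUB): [73]
step 3 (PUSH -61): [73, -61]
step 4 (SWAP): [-61, 73]
step 5 (PUSH -34): [-61, 73, -34]
step 6 (DROP): [-61, 73]
step 7 (DROP): [-61]
step 8 (PUSH 60): [-61, 60]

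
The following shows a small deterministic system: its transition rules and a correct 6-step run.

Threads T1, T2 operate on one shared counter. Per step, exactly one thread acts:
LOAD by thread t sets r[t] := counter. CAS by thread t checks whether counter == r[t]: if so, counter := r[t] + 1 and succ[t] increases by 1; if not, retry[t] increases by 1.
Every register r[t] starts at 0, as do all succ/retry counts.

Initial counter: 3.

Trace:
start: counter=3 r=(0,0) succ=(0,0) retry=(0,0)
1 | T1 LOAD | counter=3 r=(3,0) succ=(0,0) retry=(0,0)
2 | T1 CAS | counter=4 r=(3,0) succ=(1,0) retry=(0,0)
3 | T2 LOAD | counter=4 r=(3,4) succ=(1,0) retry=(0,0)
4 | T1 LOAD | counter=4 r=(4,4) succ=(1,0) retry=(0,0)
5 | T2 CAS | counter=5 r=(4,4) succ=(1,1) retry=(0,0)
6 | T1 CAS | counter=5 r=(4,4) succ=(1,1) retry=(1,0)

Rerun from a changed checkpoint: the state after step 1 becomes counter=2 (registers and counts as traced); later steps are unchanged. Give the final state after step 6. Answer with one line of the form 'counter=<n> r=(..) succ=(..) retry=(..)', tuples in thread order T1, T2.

state after step 1 := counter=2 r=(3,0) succ=(0,0) retry=(0,0)
2 | T1 CAS | counter=2 r=(3,0) succ=(0,0) retry=(1,0)
3 | T2 LOAD | counter=2 r=(3,2) succ=(0,0) retry=(1,0)
4 | T1 LOAD | counter=2 r=(2,2) succ=(0,0) retry=(1,0)
5 | T2 CAS | counter=3 r=(2,2) succ=(0,1) retry=(1,0)
6 | T1 CAS | counter=3 r=(2,2) succ=(0,1) retry=(2,0)

counter=3 r=(2,2) succ=(0,1) retry=(2,0)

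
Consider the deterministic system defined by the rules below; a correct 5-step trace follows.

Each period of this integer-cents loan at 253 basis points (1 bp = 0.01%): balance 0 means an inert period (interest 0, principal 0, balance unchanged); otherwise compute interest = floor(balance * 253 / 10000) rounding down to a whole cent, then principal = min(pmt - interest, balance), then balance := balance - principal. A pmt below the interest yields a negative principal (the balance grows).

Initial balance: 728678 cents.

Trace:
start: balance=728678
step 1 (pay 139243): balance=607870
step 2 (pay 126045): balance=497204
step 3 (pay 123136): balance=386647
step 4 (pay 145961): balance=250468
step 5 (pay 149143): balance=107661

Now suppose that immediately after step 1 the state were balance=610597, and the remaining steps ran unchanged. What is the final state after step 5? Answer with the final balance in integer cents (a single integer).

state after step 1 := balance=610597
step 2 (pay 126045): balance=500000
step 3 (pay 123136): balance=389514
step 4 (pay 145961): balance=253407
step 5 (pay 149143): balance=110675

110675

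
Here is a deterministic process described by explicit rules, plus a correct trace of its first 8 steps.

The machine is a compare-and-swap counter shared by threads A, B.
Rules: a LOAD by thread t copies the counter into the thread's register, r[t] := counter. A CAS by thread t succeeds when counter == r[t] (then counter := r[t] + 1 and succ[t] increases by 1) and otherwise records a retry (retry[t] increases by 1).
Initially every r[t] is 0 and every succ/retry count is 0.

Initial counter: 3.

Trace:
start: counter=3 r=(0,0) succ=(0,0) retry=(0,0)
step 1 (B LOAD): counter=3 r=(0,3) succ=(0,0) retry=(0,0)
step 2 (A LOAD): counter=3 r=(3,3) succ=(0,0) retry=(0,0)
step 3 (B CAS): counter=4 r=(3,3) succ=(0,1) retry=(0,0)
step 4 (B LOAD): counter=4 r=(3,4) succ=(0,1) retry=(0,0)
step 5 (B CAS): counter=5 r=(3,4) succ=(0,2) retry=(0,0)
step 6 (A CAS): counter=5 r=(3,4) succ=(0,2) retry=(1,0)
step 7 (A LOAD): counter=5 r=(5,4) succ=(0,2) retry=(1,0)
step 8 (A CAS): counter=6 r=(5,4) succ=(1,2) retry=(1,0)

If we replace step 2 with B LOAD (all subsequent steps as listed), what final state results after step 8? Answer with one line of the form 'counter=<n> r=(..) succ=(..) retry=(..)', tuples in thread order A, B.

(re-executing from step 2 with the substitution; state before step 2: counter=3 r=(0,3) succ=(0,0) retry=(0,0))
step 2 (B LOAD): counter=3 r=(0,3) succ=(0,0) retry=(0,0)
step 3 (B CAS): counter=4 r=(0,3) succ=(0,1) retry=(0,0)
step 4 (B LOAD): counter=4 r=(0,4) succ=(0,1) retry=(0,0)
step 5 (B CAS): counter=5 r=(0,4) succ=(0,2) retry=(0,0)
step 6 (A CAS): counter=5 r=(0,4) succ=(0,2) retry=(1,0)
step 7 (A LOAD): counter=5 r=(5,4) succ=(0,2) retry=(1,0)
step 8 (A CAS): counter=6 r=(5,4) succ=(1,2) retry=(1,0)

counter=6 r=(5,4) succ=(1,2) retry=(1,0)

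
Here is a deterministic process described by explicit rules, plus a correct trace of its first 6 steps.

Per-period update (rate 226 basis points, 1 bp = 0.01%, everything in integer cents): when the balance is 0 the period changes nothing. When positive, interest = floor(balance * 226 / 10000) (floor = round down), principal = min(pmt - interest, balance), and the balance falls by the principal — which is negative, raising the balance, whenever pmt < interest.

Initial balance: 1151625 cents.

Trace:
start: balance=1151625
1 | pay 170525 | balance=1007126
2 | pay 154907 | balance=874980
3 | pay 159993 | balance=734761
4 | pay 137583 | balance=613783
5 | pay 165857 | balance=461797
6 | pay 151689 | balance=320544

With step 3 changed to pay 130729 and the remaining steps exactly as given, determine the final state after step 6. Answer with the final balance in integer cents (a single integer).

(re-executing from step 3 with the substitution; state before step 3: balance=874980)
3 | pay 130729 | balance=764025
4 | pay 137583 | balance=643708
5 | pay 165857 | balance=492398
6 | pay 151689 | balance=351837

351837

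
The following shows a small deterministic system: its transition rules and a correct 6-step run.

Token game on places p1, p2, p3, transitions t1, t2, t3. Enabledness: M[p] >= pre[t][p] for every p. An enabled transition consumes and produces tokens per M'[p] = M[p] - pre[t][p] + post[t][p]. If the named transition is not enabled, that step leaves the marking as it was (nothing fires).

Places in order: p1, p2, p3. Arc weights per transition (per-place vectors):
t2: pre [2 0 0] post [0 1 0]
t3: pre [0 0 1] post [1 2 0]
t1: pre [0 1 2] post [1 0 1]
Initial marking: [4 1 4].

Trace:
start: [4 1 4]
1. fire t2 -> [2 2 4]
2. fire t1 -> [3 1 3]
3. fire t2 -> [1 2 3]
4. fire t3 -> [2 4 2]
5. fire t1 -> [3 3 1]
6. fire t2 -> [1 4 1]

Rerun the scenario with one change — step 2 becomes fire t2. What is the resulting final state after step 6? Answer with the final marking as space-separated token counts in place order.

0 5 2

(re-executing from step 2 with the substitution; state before step 2: [2 2 4])
2. fire t2 -> [0 3 4]
3. fire t2 -> [0 3 4]
4. fire t3 -> [1 5 3]
5. fire t1 -> [2 4 2]
6. fire t2 -> [0 5 2]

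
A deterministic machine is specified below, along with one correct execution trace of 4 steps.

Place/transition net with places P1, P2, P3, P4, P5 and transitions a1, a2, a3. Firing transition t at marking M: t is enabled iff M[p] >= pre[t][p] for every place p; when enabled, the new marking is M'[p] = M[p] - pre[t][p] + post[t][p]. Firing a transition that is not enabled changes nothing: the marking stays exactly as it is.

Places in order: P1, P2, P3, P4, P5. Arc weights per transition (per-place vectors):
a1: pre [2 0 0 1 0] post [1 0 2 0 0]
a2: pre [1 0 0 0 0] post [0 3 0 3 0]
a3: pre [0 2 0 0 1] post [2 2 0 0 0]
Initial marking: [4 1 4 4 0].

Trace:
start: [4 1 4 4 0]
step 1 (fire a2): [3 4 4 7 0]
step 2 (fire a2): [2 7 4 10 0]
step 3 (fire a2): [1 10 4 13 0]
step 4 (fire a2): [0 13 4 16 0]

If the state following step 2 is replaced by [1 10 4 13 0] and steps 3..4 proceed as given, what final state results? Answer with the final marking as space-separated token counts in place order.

state after step 2 := [1 10 4 13 0]
step 3 (fire a2): [0 13 4 16 0]
step 4 (fire a2): [0 13 4 16 0]

0 13 4 16 0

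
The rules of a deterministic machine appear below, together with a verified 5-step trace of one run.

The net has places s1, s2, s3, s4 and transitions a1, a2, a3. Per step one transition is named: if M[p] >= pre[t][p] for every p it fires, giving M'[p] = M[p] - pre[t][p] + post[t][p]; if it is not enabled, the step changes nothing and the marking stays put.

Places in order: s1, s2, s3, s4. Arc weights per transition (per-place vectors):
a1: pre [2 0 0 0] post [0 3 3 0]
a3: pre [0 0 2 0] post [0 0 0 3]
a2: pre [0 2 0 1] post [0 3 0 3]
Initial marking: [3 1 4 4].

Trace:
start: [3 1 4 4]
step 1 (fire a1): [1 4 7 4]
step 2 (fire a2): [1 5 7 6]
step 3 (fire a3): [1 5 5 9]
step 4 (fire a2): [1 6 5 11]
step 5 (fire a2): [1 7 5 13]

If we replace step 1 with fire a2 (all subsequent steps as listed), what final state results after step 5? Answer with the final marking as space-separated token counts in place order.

3 1 2 7

(re-executing from step 1 with the substitution; state before step 1: [3 1 4 4])
step 1 (fire a2): [3 1 4 4]
step 2 (fire a2): [3 1 4 4]
step 3 (fire a3): [3 1 2 7]
step 4 (fire a2): [3 1 2 7]
step 5 (fire a2): [3 1 2 7]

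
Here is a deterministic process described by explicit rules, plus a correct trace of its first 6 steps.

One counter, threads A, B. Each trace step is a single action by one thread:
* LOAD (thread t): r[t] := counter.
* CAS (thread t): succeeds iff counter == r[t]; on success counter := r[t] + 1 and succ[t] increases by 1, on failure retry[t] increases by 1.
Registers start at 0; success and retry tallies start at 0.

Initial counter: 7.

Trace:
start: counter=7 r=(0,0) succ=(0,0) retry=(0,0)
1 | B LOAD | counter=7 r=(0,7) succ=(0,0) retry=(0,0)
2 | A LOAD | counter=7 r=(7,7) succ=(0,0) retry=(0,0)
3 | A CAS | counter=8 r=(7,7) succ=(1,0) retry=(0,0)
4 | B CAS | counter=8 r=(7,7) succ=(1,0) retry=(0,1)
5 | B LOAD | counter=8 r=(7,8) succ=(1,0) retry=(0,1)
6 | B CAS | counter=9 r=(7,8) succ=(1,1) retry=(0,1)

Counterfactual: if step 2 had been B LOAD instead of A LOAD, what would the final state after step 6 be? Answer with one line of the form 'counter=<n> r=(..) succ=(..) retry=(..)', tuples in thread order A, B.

(re-executing from step 2 with the substitution; state before step 2: counter=7 r=(0,7) succ=(0,0) retry=(0,0))
2 | B LOAD | counter=7 r=(0,7) succ=(0,0) retry=(0,0)
3 | A CAS | counter=7 r=(0,7) succ=(0,0) retry=(1,0)
4 | B CAS | counter=8 r=(0,7) succ=(0,1) retry=(1,0)
5 | B LOAD | counter=8 r=(0,8) succ=(0,1) retry=(1,0)
6 | B CAS | counter=9 r=(0,8) succ=(0,2) retry=(1,0)

counter=9 r=(0,8) succ=(0,2) retry=(1,0)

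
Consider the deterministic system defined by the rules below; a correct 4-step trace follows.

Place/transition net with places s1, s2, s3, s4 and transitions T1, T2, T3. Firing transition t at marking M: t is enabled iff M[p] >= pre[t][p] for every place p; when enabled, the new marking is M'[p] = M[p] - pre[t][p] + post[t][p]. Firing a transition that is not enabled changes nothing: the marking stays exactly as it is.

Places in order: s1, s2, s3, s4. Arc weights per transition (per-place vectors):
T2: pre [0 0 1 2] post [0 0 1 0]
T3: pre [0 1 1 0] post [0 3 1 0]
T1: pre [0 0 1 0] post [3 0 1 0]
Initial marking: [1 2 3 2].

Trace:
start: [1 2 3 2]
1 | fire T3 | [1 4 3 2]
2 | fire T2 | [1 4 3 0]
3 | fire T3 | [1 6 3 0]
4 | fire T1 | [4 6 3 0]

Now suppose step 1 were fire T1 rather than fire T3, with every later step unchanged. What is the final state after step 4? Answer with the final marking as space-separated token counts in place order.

7 4 3 0

(re-executing from step 1 with the substitution; state before step 1: [1 2 3 2])
1 | fire T1 | [4 2 3 2]
2 | fire T2 | [4 2 3 0]
3 | fire T3 | [4 4 3 0]
4 | fire T1 | [7 4 3 0]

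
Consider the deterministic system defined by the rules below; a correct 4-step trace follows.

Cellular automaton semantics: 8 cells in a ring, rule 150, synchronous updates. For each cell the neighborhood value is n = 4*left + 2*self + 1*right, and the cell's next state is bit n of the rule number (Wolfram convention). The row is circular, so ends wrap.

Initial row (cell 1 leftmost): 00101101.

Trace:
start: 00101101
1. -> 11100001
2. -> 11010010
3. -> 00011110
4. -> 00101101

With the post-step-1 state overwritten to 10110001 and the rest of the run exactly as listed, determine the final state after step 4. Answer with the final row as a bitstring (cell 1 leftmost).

10100000

state after step 1 := 10110001
2. -> 00001010
3. -> 00011011
4. -> 10100000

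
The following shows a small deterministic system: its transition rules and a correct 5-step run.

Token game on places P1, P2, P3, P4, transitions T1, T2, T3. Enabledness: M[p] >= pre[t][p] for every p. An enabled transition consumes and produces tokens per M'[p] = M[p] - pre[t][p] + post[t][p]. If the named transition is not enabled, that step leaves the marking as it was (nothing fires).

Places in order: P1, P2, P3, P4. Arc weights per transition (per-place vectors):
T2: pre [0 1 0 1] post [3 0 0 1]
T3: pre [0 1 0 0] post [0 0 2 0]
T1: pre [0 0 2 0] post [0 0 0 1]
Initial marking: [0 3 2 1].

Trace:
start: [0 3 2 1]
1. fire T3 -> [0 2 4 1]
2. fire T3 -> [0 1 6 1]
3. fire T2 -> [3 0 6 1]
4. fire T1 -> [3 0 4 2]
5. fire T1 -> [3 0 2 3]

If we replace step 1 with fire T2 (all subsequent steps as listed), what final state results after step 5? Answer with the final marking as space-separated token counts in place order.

(re-executing from step 1 with the substitution; state before step 1: [0 3 2 1])
1. fire T2 -> [3 2 2 1]
2. fire T3 -> [3 1 4 1]
3. fire T2 -> [6 0 4 1]
4. fire T1 -> [6 0 2 2]
5. fire T1 -> [6 0 0 3]

6 0 0 3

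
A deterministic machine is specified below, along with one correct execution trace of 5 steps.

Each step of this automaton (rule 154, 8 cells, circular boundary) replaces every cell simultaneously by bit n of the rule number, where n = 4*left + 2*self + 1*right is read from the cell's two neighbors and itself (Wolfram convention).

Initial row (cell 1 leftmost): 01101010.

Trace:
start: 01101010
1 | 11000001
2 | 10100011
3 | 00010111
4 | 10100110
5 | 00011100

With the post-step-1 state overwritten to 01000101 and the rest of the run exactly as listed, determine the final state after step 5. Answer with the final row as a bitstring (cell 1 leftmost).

00000000

state after step 1 := 01000101
2 | 00101000
3 | 01000100
4 | 10101010
5 | 00000000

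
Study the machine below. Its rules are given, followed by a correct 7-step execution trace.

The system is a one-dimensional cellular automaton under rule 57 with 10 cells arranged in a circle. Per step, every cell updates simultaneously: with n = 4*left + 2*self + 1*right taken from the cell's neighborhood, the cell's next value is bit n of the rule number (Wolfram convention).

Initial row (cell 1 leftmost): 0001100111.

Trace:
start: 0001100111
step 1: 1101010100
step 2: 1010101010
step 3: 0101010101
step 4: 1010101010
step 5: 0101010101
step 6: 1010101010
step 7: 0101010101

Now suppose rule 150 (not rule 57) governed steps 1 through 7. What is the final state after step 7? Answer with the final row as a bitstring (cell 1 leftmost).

(re-executing steps 1..7 under rule 150; state before step 1: 0001100111)
step 1: 1010011010
step 2: 1011100010
step 3: 1001010110
step 4: 1111010000
step 5: 0110011001
step 6: 0001100111
step 7: 1010011010

1010011010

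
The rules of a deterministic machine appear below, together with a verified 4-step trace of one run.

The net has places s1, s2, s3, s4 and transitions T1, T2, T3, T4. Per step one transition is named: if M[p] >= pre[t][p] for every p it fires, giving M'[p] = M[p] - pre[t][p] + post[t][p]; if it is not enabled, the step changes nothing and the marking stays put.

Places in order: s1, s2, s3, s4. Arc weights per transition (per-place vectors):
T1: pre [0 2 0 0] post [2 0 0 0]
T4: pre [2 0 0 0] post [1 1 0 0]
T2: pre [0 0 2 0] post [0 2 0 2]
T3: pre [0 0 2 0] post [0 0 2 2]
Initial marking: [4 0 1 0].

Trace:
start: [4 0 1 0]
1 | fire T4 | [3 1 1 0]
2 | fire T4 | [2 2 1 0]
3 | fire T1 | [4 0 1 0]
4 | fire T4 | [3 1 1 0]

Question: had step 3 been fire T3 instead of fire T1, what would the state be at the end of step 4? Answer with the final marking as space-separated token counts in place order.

(re-executing from step 3 with the substitution; state before step 3: [2 2 1 0])
3 | fire T3 | [2 2 1 0]
4 | fire T4 | [1 3 1 0]

1 3 1 0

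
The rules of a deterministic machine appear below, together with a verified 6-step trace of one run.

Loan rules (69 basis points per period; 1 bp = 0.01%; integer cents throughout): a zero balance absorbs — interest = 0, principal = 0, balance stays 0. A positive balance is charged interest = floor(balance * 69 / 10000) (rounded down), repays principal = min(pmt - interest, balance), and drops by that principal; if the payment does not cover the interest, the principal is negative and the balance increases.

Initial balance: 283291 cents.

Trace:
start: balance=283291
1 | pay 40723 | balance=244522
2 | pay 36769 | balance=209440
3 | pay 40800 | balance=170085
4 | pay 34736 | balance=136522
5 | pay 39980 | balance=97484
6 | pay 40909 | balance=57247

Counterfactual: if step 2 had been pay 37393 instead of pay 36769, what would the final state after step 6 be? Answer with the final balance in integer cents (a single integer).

(re-executing from step 2 with the substitution; state before step 2: balance=244522)
2 | pay 37393 | balance=208816
3 | pay 40800 | balance=169456
4 | pay 34736 | balance=135889
5 | pay 39980 | balance=96846
6 | pay 40909 | balance=56605

56605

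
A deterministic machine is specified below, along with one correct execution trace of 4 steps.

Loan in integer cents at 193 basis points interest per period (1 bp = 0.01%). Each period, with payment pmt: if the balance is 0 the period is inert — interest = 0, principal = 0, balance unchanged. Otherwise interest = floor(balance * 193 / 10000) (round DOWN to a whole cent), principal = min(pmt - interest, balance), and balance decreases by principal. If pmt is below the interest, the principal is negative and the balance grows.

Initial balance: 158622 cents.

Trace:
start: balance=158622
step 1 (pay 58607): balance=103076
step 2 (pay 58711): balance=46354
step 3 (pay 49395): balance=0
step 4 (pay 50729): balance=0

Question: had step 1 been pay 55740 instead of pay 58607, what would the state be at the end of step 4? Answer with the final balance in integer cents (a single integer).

(re-executing from step 1 with the substitution; state before step 1: balance=158622)
step 1 (pay 55740): balance=105943
step 2 (pay 58711): balance=49276
step 3 (pay 49395): balance=832
step 4 (pay 50729): balance=0

0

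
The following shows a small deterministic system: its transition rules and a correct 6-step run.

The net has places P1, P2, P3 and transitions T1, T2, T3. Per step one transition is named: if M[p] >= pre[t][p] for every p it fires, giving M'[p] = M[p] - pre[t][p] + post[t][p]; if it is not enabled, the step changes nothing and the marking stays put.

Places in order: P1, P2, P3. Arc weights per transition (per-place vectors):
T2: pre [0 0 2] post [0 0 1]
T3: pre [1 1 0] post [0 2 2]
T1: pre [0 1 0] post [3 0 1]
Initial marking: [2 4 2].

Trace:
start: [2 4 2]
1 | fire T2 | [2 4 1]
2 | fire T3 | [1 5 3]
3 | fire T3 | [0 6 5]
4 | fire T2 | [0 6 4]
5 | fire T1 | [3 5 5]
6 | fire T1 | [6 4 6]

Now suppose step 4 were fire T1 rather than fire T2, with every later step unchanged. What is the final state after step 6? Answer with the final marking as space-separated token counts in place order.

(re-executing from step 4 with the substitution; state before step 4: [0 6 5])
4 | fire T1 | [3 5 6]
5 | fire T1 | [6 4 7]
6 | fire T1 | [9 3 8]

9 3 8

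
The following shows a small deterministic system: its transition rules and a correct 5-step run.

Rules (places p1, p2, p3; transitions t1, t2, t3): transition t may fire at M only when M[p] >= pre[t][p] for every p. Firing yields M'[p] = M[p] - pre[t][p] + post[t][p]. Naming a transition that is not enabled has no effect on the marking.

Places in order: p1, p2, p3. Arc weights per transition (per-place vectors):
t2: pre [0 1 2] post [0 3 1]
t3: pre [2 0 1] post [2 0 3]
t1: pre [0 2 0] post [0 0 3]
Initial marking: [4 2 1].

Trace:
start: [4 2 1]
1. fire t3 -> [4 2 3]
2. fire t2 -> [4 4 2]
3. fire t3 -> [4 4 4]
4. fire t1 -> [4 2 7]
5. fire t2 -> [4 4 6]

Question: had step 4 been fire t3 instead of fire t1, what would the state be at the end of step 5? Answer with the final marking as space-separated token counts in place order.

4 6 5

(re-executing from step 4 with the substitution; state before step 4: [4 4 4])
4. fire t3 -> [4 4 6]
5. fire t2 -> [4 6 5]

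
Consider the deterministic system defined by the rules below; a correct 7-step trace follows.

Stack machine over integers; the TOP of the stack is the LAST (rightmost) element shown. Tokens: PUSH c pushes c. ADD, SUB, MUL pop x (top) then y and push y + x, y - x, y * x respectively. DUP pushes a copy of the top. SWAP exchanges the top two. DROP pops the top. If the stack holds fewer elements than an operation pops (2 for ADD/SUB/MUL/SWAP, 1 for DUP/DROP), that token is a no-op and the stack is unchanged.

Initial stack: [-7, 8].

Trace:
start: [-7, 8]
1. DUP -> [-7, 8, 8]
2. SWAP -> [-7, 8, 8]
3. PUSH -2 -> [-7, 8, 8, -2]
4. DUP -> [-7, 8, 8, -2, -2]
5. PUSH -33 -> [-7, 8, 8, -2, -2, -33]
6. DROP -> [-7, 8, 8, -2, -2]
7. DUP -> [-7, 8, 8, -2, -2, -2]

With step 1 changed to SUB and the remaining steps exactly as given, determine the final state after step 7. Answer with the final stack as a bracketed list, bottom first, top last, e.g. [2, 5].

[-15, -2, -2, -2]

(re-executing from step 1 with the substitution; state before step 1: [-7, 8])
1. SUB -> [-15]
2. SWAP -> [-15]
3. PUSH -2 -> [-15, -2]
4. DUP -> [-15, -2, -2]
5. PUSH -33 -> [-15, -2, -2, -33]
6. DROP -> [-15, -2, -2]
7. DUP -> [-15, -2, -2, -2]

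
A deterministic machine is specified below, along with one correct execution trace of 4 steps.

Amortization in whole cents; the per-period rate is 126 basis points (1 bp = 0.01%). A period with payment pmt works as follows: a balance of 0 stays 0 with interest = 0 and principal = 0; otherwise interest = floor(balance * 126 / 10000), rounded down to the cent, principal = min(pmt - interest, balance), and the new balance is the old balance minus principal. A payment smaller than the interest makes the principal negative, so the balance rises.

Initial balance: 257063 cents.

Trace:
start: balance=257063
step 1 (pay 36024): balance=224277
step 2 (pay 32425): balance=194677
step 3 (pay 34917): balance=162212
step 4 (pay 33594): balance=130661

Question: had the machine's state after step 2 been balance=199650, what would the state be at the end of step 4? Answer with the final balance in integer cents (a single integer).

135761

state after step 2 := balance=199650
step 3 (pay 34917): balance=167248
step 4 (pay 33594): balance=135761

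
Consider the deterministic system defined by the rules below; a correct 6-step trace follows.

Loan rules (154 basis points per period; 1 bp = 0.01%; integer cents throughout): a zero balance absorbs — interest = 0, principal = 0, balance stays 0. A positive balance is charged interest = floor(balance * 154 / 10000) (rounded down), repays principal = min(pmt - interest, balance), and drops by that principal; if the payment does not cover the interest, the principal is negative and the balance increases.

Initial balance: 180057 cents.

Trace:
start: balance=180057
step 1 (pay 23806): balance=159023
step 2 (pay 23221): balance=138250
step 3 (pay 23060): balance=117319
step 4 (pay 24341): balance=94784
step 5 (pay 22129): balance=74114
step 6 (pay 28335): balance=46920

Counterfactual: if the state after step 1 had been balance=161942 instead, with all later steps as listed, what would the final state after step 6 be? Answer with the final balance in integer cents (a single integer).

50071

state after step 1 := balance=161942
step 2 (pay 23221): balance=141214
step 3 (pay 23060): balance=120328
step 4 (pay 24341): balance=97840
step 5 (pay 22129): balance=77217
step 6 (pay 28335): balance=50071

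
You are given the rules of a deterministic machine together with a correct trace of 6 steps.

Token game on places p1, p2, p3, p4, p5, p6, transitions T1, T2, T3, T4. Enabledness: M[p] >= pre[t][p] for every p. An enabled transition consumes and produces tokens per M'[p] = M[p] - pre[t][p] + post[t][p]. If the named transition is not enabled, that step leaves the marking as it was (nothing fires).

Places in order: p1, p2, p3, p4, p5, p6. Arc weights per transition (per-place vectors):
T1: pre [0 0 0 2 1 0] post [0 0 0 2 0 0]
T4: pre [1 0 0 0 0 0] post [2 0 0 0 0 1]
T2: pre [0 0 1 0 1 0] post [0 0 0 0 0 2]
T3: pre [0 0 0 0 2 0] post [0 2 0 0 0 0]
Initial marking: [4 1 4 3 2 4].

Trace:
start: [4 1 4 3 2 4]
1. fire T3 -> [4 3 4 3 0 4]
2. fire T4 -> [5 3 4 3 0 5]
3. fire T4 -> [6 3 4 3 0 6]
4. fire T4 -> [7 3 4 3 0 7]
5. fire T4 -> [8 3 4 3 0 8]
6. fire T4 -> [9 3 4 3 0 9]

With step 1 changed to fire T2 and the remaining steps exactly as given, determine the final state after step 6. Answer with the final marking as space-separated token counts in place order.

(re-executing from step 1 with the substitution; state before step 1: [4 1 4 3 2 4])
1. fire T2 -> [4 1 3 3 1 6]
2. fire T4 -> [5 1 3 3 1 7]
3. fire T4 -> [6 1 3 3 1 8]
4. fire T4 -> [7 1 3 3 1 9]
5. fire T4 -> [8 1 3 3 1 10]
6. fire T4 -> [9 1 3 3 1 11]

9 1 3 3 1 11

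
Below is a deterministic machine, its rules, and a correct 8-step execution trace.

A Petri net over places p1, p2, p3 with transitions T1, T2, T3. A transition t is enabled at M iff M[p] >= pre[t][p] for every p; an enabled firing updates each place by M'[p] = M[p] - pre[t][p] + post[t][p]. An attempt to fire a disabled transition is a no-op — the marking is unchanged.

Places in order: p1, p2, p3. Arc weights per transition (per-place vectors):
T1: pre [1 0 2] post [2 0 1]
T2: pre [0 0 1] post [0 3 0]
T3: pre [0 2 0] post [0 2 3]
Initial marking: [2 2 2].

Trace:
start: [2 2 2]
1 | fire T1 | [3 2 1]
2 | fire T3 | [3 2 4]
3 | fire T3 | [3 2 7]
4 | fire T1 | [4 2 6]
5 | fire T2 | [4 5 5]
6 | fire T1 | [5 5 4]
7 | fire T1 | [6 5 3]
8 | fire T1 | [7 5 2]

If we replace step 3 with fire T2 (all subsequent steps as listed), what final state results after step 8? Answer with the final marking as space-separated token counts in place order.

4 8 1

(re-executing from step 3 with the substitution; state before step 3: [3 2 4])
3 | fire T2 | [3 5 3]
4 | fire T1 | [4 5 2]
5 | fire T2 | [4 8 1]
6 | fire T1 | [4 8 1]
7 | fire T1 | [4 8 1]
8 | fire T1 | [4 8 1]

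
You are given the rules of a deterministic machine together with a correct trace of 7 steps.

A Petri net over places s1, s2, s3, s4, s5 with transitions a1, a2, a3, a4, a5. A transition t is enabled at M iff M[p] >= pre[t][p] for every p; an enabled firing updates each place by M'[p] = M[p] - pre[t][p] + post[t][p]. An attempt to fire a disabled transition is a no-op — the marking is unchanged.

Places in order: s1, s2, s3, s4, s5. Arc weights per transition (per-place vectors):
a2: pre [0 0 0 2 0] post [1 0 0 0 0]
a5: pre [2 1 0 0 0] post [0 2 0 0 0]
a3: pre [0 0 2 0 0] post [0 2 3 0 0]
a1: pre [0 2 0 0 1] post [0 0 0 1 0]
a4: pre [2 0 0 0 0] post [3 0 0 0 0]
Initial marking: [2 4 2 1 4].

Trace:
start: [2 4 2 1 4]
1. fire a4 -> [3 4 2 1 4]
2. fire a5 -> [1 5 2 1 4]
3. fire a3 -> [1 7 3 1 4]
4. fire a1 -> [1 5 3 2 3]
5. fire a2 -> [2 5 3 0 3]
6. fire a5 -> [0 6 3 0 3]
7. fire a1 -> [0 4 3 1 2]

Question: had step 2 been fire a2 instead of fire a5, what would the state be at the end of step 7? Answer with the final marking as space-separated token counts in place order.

(re-executing from step 2 with the substitution; state before step 2: [3 4 2 1 4])
2. fire a2 -> [3 4 2 1 4]
3. fire a3 -> [3 6 3 1 4]
4. fire a1 -> [3 4 3 2 3]
5. fire a2 -> [4 4 3 0 3]
6. fire a5 -> [2 5 3 0 3]
7. fire a1 -> [2 3 3 1 2]

2 3 3 1 2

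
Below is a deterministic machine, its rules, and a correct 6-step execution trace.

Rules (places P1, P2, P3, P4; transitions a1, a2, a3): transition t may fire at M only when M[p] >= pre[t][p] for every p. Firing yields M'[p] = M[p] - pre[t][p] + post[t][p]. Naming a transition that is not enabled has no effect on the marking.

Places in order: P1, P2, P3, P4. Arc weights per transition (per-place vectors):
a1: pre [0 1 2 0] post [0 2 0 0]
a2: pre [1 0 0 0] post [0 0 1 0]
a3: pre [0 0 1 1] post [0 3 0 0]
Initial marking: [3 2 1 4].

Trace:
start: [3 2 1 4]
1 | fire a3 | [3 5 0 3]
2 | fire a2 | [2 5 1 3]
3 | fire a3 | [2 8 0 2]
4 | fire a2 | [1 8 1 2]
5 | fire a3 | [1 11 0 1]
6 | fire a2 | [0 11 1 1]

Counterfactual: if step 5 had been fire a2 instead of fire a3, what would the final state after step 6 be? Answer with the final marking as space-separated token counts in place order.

0 8 2 2

(re-executing from step 5 with the substitution; state before step 5: [1 8 1 2])
5 | fire a2 | [0 8 2 2]
6 | fire a2 | [0 8 2 2]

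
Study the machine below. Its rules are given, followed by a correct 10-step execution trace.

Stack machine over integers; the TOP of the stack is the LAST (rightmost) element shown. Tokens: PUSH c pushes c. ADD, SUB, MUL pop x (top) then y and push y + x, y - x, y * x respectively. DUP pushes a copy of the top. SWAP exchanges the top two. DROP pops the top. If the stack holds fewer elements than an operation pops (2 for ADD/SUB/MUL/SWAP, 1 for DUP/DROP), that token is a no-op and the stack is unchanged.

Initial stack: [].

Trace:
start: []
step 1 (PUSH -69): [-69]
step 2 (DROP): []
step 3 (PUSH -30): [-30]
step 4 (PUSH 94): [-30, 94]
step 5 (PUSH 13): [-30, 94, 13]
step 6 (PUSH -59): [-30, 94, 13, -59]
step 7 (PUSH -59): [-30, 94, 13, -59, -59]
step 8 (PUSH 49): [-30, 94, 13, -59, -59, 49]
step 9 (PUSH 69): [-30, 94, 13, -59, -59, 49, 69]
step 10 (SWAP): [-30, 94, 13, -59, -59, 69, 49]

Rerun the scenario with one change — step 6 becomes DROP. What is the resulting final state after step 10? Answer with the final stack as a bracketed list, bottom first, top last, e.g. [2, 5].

(re-executing from step 6 with the substitution; state before step 6: [-30, 94, 13])
step 6 (DROP): [-30, 94]
step 7 (PUSH -59): [-30, 94, -59]
step 8 (PUSH 49): [-30, 94, -59, 49]
step 9 (PUSH 69): [-30, 94, -59, 49, 69]
step 10 (SWAP): [-30, 94, -59, 69, 49]

[-30, 94, -59, 69, 49]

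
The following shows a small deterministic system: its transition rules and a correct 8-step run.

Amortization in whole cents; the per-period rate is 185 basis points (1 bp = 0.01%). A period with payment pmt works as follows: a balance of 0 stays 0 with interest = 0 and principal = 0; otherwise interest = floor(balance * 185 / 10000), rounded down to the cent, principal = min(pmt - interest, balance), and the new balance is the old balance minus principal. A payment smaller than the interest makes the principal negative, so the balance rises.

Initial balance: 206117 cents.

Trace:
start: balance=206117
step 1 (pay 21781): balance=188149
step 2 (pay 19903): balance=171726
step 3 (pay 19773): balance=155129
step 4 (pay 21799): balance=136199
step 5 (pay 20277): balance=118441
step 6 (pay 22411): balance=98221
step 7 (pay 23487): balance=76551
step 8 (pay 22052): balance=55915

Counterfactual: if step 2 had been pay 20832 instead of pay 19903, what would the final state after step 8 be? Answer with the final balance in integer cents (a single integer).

(re-executing from step 2 with the substitution; state before step 2: balance=188149)
step 2 (pay 20832): balance=170797
step 3 (pay 19773): balance=154183
step 4 (pay 21799): balance=135236
step 5 (pay 20277): balance=117460
step 6 (pay 22411): balance=97222
step 7 (pay 23487): balance=75533
step 8 (pay 22052): balance=54878

54878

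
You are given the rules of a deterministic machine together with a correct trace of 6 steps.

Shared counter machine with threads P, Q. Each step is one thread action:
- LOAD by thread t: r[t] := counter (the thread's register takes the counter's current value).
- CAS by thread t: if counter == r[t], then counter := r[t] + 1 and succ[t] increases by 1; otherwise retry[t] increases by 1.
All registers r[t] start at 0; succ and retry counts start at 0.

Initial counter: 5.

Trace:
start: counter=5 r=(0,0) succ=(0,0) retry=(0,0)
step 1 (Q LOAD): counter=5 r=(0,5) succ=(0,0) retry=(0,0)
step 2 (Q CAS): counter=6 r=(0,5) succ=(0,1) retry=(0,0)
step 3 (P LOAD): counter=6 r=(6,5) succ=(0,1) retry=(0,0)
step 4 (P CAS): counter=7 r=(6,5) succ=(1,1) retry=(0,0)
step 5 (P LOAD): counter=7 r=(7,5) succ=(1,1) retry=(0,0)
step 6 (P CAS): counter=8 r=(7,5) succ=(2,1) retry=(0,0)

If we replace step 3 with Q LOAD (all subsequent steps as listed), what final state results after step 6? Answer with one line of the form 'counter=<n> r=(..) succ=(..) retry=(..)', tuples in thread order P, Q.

(re-executing from step 3 with the substitution; state before step 3: counter=6 r=(0,5) succ=(0,1) retry=(0,0))
step 3 (Q LOAD): counter=6 r=(0,6) succ=(0,1) retry=(0,0)
step 4 (P CAS): counter=6 r=(0,6) succ=(0,1) retry=(1,0)
step 5 (P LOAD): counter=6 r=(6,6) succ=(0,1) retry=(1,0)
step 6 (P CAS): counter=7 r=(6,6) succ=(1,1) retry=(1,0)

counter=7 r=(6,6) succ=(1,1) retry=(1,0)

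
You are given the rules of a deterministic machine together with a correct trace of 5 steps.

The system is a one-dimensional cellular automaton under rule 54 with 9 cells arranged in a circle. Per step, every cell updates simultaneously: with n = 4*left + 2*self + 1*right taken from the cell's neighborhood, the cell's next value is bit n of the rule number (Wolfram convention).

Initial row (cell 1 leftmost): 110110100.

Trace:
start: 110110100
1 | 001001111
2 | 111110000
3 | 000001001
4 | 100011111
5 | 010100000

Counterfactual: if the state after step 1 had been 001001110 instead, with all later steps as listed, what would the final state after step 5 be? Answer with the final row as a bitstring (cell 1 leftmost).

111100010

state after step 1 := 001001110
2 | 011110001
3 | 100001011
4 | 010011100
5 | 111100010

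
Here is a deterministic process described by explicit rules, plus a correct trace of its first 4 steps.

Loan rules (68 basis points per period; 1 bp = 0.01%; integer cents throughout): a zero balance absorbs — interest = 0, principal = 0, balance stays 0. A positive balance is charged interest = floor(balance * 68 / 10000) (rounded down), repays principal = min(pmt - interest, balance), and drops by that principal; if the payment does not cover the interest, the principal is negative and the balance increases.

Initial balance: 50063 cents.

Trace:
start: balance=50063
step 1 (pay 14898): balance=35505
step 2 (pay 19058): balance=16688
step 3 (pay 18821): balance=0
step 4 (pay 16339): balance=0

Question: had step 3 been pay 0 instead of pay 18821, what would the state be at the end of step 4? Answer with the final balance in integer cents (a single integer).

576

(re-executing from step 3 with the substitution; state before step 3: balance=16688)
step 3 (pay 0): balance=16801
step 4 (pay 16339): balance=576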